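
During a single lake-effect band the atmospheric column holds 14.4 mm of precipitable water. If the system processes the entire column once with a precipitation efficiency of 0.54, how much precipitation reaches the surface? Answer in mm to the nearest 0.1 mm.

Precipitation = ε × PW = 0.54 × 14.4 = 7.8 mm.

precipitation ≈ 7.8 mm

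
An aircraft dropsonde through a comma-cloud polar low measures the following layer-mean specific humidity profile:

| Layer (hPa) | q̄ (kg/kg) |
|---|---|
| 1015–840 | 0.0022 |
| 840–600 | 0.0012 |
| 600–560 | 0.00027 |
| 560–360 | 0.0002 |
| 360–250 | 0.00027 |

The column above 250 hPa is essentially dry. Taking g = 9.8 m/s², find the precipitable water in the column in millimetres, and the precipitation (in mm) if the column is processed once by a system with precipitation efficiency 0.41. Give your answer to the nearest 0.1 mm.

Precipitable water is the column-integrated vapour mass per unit area: PW = (1/g) Σ q̄ Δp, with q in kg/kg and Δp in Pa (1 kg/m² of water = 1 mm).
Layer 1015–840 hPa: Δp = 175 hPa = 17500 Pa, q̄ = 0.0022 kg/kg → 0.0022 × 17500 / 9.8 = 3.93 mm
Layer 840–600 hPa: Δp = 240 hPa = 24000 Pa, q̄ = 0.0012 kg/kg → 0.0012 × 24000 / 9.8 = 2.94 mm
Layer 600–560 hPa: Δp = 40 hPa = 4000 Pa, q̄ = 0.00027 kg/kg → 0.00027 × 4000 / 9.8 = 0.11 mm
Layer 560–360 hPa: Δp = 200 hPa = 20000 Pa, q̄ = 0.0002 kg/kg → 0.0002 × 20000 / 9.8 = 0.41 mm
Layer 360–250 hPa: Δp = 110 hPa = 11000 Pa, q̄ = 0.00027 kg/kg → 0.00027 × 11000 / 9.8 = 0.30 mm
PW = 3.93 + 2.94 + 0.11 + 0.41 + 0.30 = 7.69 ≈ 7.7 mm.
Precipitation = ε × PW = 0.41 × 7.7 = 3.2 mm.

PW ≈ 7.7 mm; precipitation ≈ 3.2 mm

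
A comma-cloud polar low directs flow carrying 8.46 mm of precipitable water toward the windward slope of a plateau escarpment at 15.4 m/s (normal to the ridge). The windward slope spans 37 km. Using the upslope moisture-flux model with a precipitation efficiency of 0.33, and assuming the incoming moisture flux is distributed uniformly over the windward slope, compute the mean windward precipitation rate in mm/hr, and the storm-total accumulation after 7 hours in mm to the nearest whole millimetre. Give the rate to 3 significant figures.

Incoming column moisture flux per unit ridge length: F = V × PW = 15.4 × 8.46 = 130.284 mm·m/s.
Spread over the 37 km slope with efficiency ε = 0.33: R = ε·F/W = 0.33 × 130.284 / 37000 m = 1.162e-03 mm/s.
R = 1.162e-03 × 3600 = 4.18 mm/hr.
Over 7 h: total = 4.18 × 7 = 29.26 ≈ 29 mm.

R ≈ 4.18 mm/hr; total ≈ 29 mm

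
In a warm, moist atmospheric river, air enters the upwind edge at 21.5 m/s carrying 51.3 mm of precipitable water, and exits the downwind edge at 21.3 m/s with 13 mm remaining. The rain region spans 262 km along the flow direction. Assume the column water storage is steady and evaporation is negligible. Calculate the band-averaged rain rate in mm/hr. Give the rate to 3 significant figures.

R ≈ 11.4 mm/hr

Column moisture flux per unit crosswind length is F = V × PW.
Inflow: F_in = 21.5 × 51.3 = 1102.95 mm·m/s
Outflow: F_out = 21.3 × 13 = 276.9 mm·m/s
Steady-state rate R = (F_in − F_out)/L = (1102.95 − 276.9) / 262000 m = 3.153e-03 mm/s.
R = 3.153e-03 × 3600 = 11.4 mm/hr.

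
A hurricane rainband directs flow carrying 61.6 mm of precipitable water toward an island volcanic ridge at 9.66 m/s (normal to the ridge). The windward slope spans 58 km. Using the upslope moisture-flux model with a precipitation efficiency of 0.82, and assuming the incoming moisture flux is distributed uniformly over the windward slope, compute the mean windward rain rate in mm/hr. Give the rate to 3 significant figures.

Incoming column moisture flux per unit ridge length: F = V × PW = 9.66 × 61.6 = 595.056 mm·m/s.
Spread over the 58 km slope with efficiency ε = 0.82: R = ε·F/W = 0.82 × 595.056 / 58000 m = 8.413e-03 mm/s.
R = 8.413e-03 × 3600 = 30.3 mm/hr.

R ≈ 30.3 mm/hr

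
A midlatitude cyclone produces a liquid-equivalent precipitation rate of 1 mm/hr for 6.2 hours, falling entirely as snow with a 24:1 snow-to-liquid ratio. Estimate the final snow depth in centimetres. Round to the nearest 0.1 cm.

snow depth ≈ 14.9 cm

Liquid-equivalent depth = 1 × 6.2 = 6.2 mm.
Snow depth = 6.2 mm × 24 = 148.8 mm = 14.9 cm.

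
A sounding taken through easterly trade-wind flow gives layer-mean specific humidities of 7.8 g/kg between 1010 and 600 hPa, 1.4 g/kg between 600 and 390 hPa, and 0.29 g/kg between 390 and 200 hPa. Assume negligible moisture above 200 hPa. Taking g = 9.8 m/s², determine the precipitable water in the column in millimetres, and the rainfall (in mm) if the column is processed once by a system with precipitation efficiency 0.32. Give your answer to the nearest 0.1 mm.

PW ≈ 36.2 mm; rainfall ≈ 11.6 mm

Precipitable water is the column-integrated vapour mass per unit area: PW = (1/g) Σ q̄ Δp, with q in kg/kg and Δp in Pa (1 kg/m² of water = 1 mm).
Layer 1010–600 hPa: Δp = 410 hPa = 41000 Pa, q̄ = 0.0078 kg/kg → 0.0078 × 41000 / 9.8 = 32.63 mm
Layer 600–390 hPa: Δp = 210 hPa = 21000 Pa, q̄ = 0.0014 kg/kg → 0.0014 × 21000 / 9.8 = 3.00 mm
Layer 390–200 hPa: Δp = 190 hPa = 19000 Pa, q̄ = 0.00029 kg/kg → 0.00029 × 19000 / 9.8 = 0.56 mm
PW = 32.63 + 3.00 + 0.56 = 36.19 ≈ 36.2 mm.
Rainfall = ε × PW = 0.32 × 36.2 = 11.6 mm.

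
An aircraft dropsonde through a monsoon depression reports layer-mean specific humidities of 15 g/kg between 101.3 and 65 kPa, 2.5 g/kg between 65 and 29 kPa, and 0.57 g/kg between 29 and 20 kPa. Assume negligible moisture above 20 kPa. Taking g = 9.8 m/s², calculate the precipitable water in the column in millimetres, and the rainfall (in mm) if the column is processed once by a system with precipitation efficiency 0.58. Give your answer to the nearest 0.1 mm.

PW ≈ 65.3 mm; rainfall ≈ 37.9 mm

Precipitable water is the column-integrated vapour mass per unit area: PW = (1/g) Σ q̄ Δp, with q in kg/kg and Δp in Pa (1 kg/m² of water = 1 mm).
Layer 101.3–65 kPa: Δp = 363 hPa = 36300 Pa, q̄ = 0.015 kg/kg → 0.015 × 36300 / 9.8 = 55.56 mm
Layer 65–29 kPa: Δp = 360 hPa = 36000 Pa, q̄ = 0.0025 kg/kg → 0.0025 × 36000 / 9.8 = 9.18 mm
Layer 29–20 kPa: Δp = 90 hPa = 9000 Pa, q̄ = 0.00057 kg/kg → 0.00057 × 9000 / 9.8 = 0.52 mm
PW = 55.56 + 9.18 + 0.52 = 65.26 ≈ 65.3 mm.
Rainfall = ε × PW = 0.58 × 65.3 = 37.9 mm.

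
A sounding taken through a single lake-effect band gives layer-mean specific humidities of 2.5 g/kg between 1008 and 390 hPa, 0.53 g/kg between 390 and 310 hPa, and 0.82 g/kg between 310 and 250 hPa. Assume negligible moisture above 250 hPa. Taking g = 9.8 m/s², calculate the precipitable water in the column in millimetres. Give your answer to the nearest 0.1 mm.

PW ≈ 16.7 mm

Precipitable water is the column-integrated vapour mass per unit area: PW = (1/g) Σ q̄ Δp, with q in kg/kg and Δp in Pa (1 kg/m² of water = 1 mm).
Layer 1008–390 hPa: Δp = 618 hPa = 61800 Pa, q̄ = 0.0025 kg/kg → 0.0025 × 61800 / 9.8 = 15.77 mm
Layer 390–310 hPa: Δp = 80 hPa = 8000 Pa, q̄ = 0.00053 kg/kg → 0.00053 × 8000 / 9.8 = 0.43 mm
Layer 310–250 hPa: Δp = 60 hPa = 6000 Pa, q̄ = 0.00082 kg/kg → 0.00082 × 6000 / 9.8 = 0.50 mm
PW = 15.77 + 0.43 + 0.50 = 16.70 ≈ 16.7 mm.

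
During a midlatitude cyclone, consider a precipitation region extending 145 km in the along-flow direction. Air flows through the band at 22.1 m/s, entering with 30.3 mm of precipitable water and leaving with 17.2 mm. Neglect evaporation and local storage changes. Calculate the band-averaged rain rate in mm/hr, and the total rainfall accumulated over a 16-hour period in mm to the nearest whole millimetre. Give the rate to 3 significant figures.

Column moisture flux per unit crosswind length is F = V × PW.
Inflow: F_in = 22.1 × 30.3 = 669.63 mm·m/s
Outflow: F_out = 22.1 × 17.2 = 380.12 mm·m/s
Steady-state rate R = (F_in − F_out)/L = (669.63 − 380.12) / 145000 m = 1.997e-03 mm/s.
R = 1.997e-03 × 3600 = 7.19 mm/hr.
Over 16 h: total = 7.19 × 16 = 115.04 ≈ 115 mm.

R ≈ 7.19 mm/hr; total ≈ 115 mm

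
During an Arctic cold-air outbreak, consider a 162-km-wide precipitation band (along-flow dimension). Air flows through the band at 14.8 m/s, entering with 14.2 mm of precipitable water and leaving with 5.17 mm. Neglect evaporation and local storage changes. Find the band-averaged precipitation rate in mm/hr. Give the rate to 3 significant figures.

Column moisture flux per unit crosswind length is F = V × PW.
Inflow: F_in = 14.8 × 14.2 = 210.16 mm·m/s
Outflow: F_out = 14.8 × 5.17 = 76.516 mm·m/s
Steady-state rate R = (F_in − F_out)/L = (210.16 − 76.516) / 162000 m = 8.250e-04 mm/s.
R = 8.250e-04 × 3600 = 2.97 mm/hr.

R ≈ 2.97 mm/hr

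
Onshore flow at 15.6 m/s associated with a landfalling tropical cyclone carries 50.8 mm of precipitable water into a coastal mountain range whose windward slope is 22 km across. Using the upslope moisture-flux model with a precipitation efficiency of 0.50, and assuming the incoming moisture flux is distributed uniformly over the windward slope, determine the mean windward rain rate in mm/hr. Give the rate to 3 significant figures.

Incoming column moisture flux per unit ridge length: F = V × PW = 15.6 × 50.8 = 792.48 mm·m/s.
Spread over the 22 km slope with efficiency ε = 0.50: R = ε·F/W = 0.50 × 792.48 / 22000 m = 1.801e-02 mm/s.
R = 1.801e-02 × 3600 = 64.8 mm/hr.

R ≈ 64.8 mm/hr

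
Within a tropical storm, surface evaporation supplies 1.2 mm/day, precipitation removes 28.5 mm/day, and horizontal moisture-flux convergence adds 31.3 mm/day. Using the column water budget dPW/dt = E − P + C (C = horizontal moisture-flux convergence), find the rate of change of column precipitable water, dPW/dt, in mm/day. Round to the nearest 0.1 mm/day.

dPW/dt ≈ 4.0 mm/day

dPW/dt = E − P + C = 1.2 − 28.5 + (31.3) = 4.0 mm/day.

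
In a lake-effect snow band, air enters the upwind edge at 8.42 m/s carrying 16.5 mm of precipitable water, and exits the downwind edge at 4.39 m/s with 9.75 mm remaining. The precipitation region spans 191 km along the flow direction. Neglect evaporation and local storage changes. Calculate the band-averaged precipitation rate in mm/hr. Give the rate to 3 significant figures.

Column moisture flux per unit crosswind length is F = V × PW.
Inflow: F_in = 8.42 × 16.5 = 138.93 mm·m/s
Outflow: F_out = 4.39 × 9.75 = 42.8025 mm·m/s
Steady-state rate R = (F_in − F_out)/L = (138.93 − 42.8025) / 191000 m = 5.033e-04 mm/s.
R = 5.033e-04 × 3600 = 1.81 mm/hr.

R ≈ 1.81 mm/hr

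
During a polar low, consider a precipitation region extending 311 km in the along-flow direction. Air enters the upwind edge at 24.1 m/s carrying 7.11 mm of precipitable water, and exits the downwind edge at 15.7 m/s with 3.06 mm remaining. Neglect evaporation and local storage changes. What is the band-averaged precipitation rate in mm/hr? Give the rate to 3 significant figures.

R ≈ 1.43 mm/hr

Column moisture flux per unit crosswind length is F = V × PW.
Inflow: F_in = 24.1 × 7.11 = 171.351 mm·m/s
Outflow: F_out = 15.7 × 3.06 = 48.042 mm·m/s
Steady-state rate R = (F_in − F_out)/L = (171.351 − 48.042) / 311000 m = 3.965e-04 mm/s.
R = 3.965e-04 × 3600 = 1.43 mm/hr.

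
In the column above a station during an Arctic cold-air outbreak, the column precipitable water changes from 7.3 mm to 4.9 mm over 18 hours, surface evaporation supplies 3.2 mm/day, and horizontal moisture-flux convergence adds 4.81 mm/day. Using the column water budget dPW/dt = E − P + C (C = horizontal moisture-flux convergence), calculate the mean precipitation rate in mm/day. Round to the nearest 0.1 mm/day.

dPW/dt = (4.9 − 7.3) mm / (18/24 day) = -3.200 mm/day.
P = E + C − dPW/dt = 3.2 + (4.81) − (-3.200) = 11.2 mm/day.

P ≈ 11.2 mm/day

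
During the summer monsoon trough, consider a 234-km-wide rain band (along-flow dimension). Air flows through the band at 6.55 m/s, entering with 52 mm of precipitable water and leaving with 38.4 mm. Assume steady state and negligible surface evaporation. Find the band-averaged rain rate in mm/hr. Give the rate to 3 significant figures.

Column moisture flux per unit crosswind length is F = V × PW.
Inflow: F_in = 6.55 × 52 = 340.6 mm·m/s
Outflow: F_out = 6.55 × 38.4 = 251.52 mm·m/s
Steady-state rate R = (F_in − F_out)/L = (340.6 − 251.52) / 234000 m = 3.807e-04 mm/s.
R = 3.807e-04 × 3600 = 1.37 mm/hr.

R ≈ 1.37 mm/hr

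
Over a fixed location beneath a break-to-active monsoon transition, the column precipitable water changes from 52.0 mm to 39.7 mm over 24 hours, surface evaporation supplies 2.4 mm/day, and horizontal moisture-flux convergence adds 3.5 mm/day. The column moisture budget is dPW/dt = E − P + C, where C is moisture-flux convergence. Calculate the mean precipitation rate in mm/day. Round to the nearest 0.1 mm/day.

P ≈ 18.2 mm/day

dPW/dt = (39.7 − 52.0) mm / (24/24 day) = -12.300 mm/day.
P = E + C − dPW/dt = 2.4 + (3.5) − (-12.300) = 18.2 mm/day.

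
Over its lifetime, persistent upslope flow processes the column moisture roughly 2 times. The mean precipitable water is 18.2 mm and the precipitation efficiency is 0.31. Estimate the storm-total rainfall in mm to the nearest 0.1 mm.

Each cycle deposits ε × PW = 0.31 × 18.2 = 5.642 mm.
Over 2 cycles: 2 × 5.642 = 11.3 mm.

rainfall ≈ 11.3 mm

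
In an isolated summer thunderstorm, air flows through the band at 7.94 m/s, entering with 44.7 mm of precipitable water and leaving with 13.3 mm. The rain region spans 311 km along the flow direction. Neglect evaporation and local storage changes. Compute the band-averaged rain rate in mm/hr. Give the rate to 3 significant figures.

Column moisture flux per unit crosswind length is F = V × PW.
Inflow: F_in = 7.94 × 44.7 = 354.918 mm·m/s
Outflow: F_out = 7.94 × 13.3 = 105.602 mm·m/s
Steady-state rate R = (F_in − F_out)/L = (354.918 − 105.602) / 311000 m = 8.017e-04 mm/s.
R = 8.017e-04 × 3600 = 2.89 mm/hr.

R ≈ 2.89 mm/hr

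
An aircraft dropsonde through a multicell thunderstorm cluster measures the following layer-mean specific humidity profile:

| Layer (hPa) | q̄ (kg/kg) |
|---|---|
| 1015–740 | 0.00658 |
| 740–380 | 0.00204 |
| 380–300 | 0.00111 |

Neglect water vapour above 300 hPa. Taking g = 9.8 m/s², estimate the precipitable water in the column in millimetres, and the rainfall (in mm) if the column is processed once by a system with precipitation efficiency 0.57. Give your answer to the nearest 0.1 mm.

PW ≈ 26.9 mm; rainfall ≈ 15.3 mm

Precipitable water is the column-integrated vapour mass per unit area: PW = (1/g) Σ q̄ Δp, with q in kg/kg and Δp in Pa (1 kg/m² of water = 1 mm).
Layer 1015–740 hPa: Δp = 275 hPa = 27500 Pa, q̄ = 0.00658 kg/kg → 0.00658 × 27500 / 9.8 = 18.46 mm
Layer 740–380 hPa: Δp = 360 hPa = 36000 Pa, q̄ = 0.00204 kg/kg → 0.00204 × 36000 / 9.8 = 7.49 mm
Layer 380–300 hPa: Δp = 80 hPa = 8000 Pa, q̄ = 0.00111 kg/kg → 0.00111 × 8000 / 9.8 = 0.91 mm
PW = 18.46 + 7.49 + 0.91 = 26.86 ≈ 26.9 mm.
Rainfall = ε × PW = 0.57 × 26.9 = 15.3 mm.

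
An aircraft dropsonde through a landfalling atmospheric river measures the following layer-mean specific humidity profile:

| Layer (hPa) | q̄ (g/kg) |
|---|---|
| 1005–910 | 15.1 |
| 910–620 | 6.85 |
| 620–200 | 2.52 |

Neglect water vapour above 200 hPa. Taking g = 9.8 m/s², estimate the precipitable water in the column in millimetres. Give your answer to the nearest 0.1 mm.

PW ≈ 45.7 mm

Precipitable water is the column-integrated vapour mass per unit area: PW = (1/g) Σ q̄ Δp, with q in kg/kg and Δp in Pa (1 kg/m² of water = 1 mm).
Layer 1005–910 hPa: Δp = 95 hPa = 9500 Pa, q̄ = 0.0151 kg/kg → 0.0151 × 9500 / 9.8 = 14.64 mm
Layer 910–620 hPa: Δp = 290 hPa = 29000 Pa, q̄ = 0.00685 kg/kg → 0.00685 × 29000 / 9.8 = 20.27 mm
Layer 620–200 hPa: Δp = 420 hPa = 42000 Pa, q̄ = 0.00252 kg/kg → 0.00252 × 42000 / 9.8 = 10.80 mm
PW = 14.64 + 20.27 + 10.80 = 45.71 ≈ 45.7 mm.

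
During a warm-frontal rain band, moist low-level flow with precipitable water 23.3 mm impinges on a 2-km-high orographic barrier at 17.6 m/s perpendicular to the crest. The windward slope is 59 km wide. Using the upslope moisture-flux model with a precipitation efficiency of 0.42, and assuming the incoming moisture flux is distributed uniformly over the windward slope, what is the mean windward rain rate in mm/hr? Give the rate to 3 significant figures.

Incoming column moisture flux per unit ridge length: F = V × PW = 17.6 × 23.3 = 410.08 mm·m/s.
Spread over the 59 km slope with efficiency ε = 0.42: R = ε·F/W = 0.42 × 410.08 / 59000 m = 2.919e-03 mm/s.
R = 2.919e-03 × 3600 = 10.5 mm/hr.

R ≈ 10.5 mm/hr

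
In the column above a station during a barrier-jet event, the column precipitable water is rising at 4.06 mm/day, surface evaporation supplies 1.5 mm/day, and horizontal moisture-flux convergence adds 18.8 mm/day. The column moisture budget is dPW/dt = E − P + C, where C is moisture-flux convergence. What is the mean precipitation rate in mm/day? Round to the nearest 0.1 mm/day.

P ≈ 16.2 mm/day

dPW/dt = +4.06 mm/day.
P = E + C − dPW/dt = 1.5 + (18.8) − (+4.06) = 16.2 mm/day.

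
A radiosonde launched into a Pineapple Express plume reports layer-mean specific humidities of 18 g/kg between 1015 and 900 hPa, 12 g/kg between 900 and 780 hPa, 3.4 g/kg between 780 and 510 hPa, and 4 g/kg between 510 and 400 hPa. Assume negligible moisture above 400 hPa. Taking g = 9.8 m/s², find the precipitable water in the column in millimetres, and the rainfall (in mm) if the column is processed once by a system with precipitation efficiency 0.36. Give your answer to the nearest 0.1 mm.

PW ≈ 49.7 mm; rainfall ≈ 17.9 mm

Precipitable water is the column-integrated vapour mass per unit area: PW = (1/g) Σ q̄ Δp, with q in kg/kg and Δp in Pa (1 kg/m² of water = 1 mm).
Layer 1015–900 hPa: Δp = 115 hPa = 11500 Pa, q̄ = 0.018 kg/kg → 0.018 × 11500 / 9.8 = 21.12 mm
Layer 900–780 hPa: Δp = 120 hPa = 12000 Pa, q̄ = 0.012 kg/kg → 0.012 × 12000 / 9.8 = 14.69 mm
Layer 780–510 hPa: Δp = 270 hPa = 27000 Pa, q̄ = 0.0034 kg/kg → 0.0034 × 27000 / 9.8 = 9.37 mm
Layer 510–400 hPa: Δp = 110 hPa = 11000 Pa, q̄ = 0.004 kg/kg → 0.004 × 11000 / 9.8 = 4.49 mm
PW = 21.12 + 14.69 + 9.37 + 4.49 = 49.67 ≈ 49.7 mm.
Rainfall = ε × PW = 0.36 × 49.7 = 17.9 mm.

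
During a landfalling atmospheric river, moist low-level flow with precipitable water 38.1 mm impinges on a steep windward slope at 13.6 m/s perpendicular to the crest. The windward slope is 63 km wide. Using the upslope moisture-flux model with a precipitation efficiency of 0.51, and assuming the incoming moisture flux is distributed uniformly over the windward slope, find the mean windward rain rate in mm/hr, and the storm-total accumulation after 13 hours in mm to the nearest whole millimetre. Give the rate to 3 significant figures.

R ≈ 15.1 mm/hr; total ≈ 196 mm

Incoming column moisture flux per unit ridge length: F = V × PW = 13.6 × 38.1 = 518.16 mm·m/s.
Spread over the 63 km slope with efficiency ε = 0.51: R = ε·F/W = 0.51 × 518.16 / 63000 m = 4.195e-03 mm/s.
R = 4.195e-03 × 3600 = 15.1 mm/hr.
Over 13 h: total = 15.1 × 13 = 196.3 ≈ 196 mm.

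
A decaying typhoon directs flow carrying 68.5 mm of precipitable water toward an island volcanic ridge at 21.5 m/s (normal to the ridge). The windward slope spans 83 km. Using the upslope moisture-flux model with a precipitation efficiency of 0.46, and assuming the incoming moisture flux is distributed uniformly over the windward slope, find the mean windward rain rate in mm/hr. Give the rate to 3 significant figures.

R ≈ 29.4 mm/hr

Incoming column moisture flux per unit ridge length: F = V × PW = 21.5 × 68.5 = 1472.75 mm·m/s.
Spread over the 83 km slope with efficiency ε = 0.46: R = ε·F/W = 0.46 × 1472.75 / 83000 m = 8.162e-03 mm/s.
R = 8.162e-03 × 3600 = 29.4 mm/hr.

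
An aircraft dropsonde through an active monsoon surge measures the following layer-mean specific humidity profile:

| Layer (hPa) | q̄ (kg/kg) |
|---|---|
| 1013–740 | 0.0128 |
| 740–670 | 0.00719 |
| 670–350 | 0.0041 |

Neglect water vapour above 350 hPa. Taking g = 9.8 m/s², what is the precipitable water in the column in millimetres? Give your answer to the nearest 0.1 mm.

PW ≈ 54.2 mm

Precipitable water is the column-integrated vapour mass per unit area: PW = (1/g) Σ q̄ Δp, with q in kg/kg and Δp in Pa (1 kg/m² of water = 1 mm).
Layer 1013–740 hPa: Δp = 273 hPa = 27300 Pa, q̄ = 0.0128 kg/kg → 0.0128 × 27300 / 9.8 = 35.66 mm
Layer 740–670 hPa: Δp = 70 hPa = 7000 Pa, q̄ = 0.00719 kg/kg → 0.00719 × 7000 / 9.8 = 5.14 mm
Layer 670–350 hPa: Δp = 320 hPa = 32000 Pa, q̄ = 0.0041 kg/kg → 0.0041 × 32000 / 9.8 = 13.39 mm
PW = 35.66 + 5.14 + 13.39 = 54.19 ≈ 54.2 mm.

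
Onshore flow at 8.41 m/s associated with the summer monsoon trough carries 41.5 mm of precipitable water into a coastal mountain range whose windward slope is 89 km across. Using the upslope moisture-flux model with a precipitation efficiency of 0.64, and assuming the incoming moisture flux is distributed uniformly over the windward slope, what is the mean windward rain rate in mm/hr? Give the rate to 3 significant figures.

R ≈ 9.04 mm/hr

Incoming column moisture flux per unit ridge length: F = V × PW = 8.41 × 41.5 = 349.015 mm·m/s.
Spread over the 89 km slope with efficiency ε = 0.64: R = ε·F/W = 0.64 × 349.015 / 89000 m = 2.510e-03 mm/s.
R = 2.510e-03 × 3600 = 9.04 mm/hr.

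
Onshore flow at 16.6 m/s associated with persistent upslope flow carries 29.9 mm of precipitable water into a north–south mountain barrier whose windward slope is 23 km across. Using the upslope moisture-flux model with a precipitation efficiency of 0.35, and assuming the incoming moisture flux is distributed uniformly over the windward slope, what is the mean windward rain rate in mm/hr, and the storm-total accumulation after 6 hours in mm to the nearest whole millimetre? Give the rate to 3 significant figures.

Incoming column moisture flux per unit ridge length: F = V × PW = 16.6 × 29.9 = 496.34 mm·m/s.
Spread over the 23 km slope with efficiency ε = 0.35: R = ε·F/W = 0.35 × 496.34 / 23000 m = 7.553e-03 mm/s.
R = 7.553e-03 × 3600 = 27.2 mm/hr.
Over 6 h: total = 27.2 × 6 = 163.2 ≈ 163 mm.

R ≈ 27.2 mm/hr; total ≈ 163 mm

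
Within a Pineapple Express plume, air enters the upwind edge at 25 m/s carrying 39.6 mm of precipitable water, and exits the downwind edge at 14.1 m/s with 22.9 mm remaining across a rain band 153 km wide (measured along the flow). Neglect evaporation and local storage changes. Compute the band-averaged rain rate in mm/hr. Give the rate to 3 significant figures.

Column moisture flux per unit crosswind length is F = V × PW.
Inflow: F_in = 25 × 39.6 = 990 mm·m/s
Outflow: F_out = 14.1 × 22.9 = 322.89 mm·m/s
Steady-state rate R = (F_in − F_out)/L = (990 − 322.89) / 153000 m = 4.360e-03 mm/s.
R = 4.360e-03 × 3600 = 15.7 mm/hr.

R ≈ 15.7 mm/hr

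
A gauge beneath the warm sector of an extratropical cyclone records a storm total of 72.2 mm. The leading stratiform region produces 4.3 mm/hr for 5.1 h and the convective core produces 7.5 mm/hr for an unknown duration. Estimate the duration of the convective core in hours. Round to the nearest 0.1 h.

Known phases: 4.3 × 5.1 = 21.93 mm.
Remaining depth = 72.2 − 21.93 = 50.27 mm.
Duration = 50.27 / 7.5 = 6.7 h.

duration ≈ 6.7 h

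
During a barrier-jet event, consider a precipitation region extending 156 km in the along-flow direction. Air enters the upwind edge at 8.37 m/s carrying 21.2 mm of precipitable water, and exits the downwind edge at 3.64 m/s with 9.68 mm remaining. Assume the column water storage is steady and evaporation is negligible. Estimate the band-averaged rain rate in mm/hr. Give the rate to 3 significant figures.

R ≈ 3.28 mm/hr

Column moisture flux per unit crosswind length is F = V × PW.
Inflow: F_in = 8.37 × 21.2 = 177.444 mm·m/s
Outflow: F_out = 3.64 × 9.68 = 35.2352 mm·m/s
Steady-state rate R = (F_in − F_out)/L = (177.444 − 35.2352) / 156000 m = 9.116e-04 mm/s.
R = 9.116e-04 × 3600 = 3.28 mm/hr.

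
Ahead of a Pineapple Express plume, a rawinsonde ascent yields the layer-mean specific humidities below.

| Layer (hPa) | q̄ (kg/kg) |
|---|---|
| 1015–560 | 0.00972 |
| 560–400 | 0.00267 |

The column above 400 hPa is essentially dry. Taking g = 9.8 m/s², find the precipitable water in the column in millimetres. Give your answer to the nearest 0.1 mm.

Precipitable water is the column-integrated vapour mass per unit area: PW = (1/g) Σ q̄ Δp, with q in kg/kg and Δp in Pa (1 kg/m² of water = 1 mm).
Layer 1015–560 hPa: Δp = 455 hPa = 45500 Pa, q̄ = 0.00972 kg/kg → 0.00972 × 45500 / 9.8 = 45.13 mm
Layer 560–400 hPa: Δp = 160 hPa = 16000 Pa, q̄ = 0.00267 kg/kg → 0.00267 × 16000 / 9.8 = 4.36 mm
PW = 45.13 + 4.36 = 49.49 ≈ 49.5 mm.

PW ≈ 49.5 mm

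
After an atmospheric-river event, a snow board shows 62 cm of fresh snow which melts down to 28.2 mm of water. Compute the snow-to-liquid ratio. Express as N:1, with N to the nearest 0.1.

ratio ≈ 22.0

Ratio = snow depth / SWE = 620 mm / 28.2 mm = 22.0, i.e. 22.0:1.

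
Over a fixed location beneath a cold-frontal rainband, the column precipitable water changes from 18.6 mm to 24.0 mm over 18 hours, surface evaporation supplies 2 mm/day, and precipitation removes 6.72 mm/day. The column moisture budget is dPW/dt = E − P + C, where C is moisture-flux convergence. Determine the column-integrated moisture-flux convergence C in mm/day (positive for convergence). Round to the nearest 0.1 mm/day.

dPW/dt = (24.0 − 18.6) mm / (18/24 day) = +7.200 mm/day.
C = dPW/dt − E + P = (+7.200) − 2 + 6.72 = 11.9 mm/day.

C ≈ 11.9 mm/day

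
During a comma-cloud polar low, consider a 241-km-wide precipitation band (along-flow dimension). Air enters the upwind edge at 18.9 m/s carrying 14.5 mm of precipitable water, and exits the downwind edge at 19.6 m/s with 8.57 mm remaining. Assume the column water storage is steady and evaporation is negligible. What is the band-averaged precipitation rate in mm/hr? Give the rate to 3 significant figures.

R ≈ 1.58 mm/hr

Column moisture flux per unit crosswind length is F = V × PW.
Inflow: F_in = 18.9 × 14.5 = 274.05 mm·m/s
Outflow: F_out = 19.6 × 8.57 = 167.972 mm·m/s
Steady-state rate R = (F_in − F_out)/L = (274.05 − 167.972) / 241000 m = 4.402e-04 mm/s.
R = 4.402e-04 × 3600 = 1.58 mm/hr.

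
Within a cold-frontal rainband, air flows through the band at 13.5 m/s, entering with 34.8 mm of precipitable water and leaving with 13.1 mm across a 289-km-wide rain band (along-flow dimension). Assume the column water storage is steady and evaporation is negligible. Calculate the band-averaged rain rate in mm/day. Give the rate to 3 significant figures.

Column moisture flux per unit crosswind length is F = V × PW.
Inflow: F_in = 13.5 × 34.8 = 469.8 mm·m/s
Outflow: F_out = 13.5 × 13.1 = 176.85 mm·m/s
Steady-state rate R = (F_in − F_out)/L = (469.8 − 176.85) / 289000 m = 1.014e-03 mm/s.
R = 1.014e-03 × 3600 × 24 = 87.6 mm/day.

R ≈ 87.6 mm/day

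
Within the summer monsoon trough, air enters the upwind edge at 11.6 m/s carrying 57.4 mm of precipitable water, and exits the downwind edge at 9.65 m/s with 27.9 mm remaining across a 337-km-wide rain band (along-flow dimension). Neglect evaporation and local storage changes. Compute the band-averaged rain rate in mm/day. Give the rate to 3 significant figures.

R ≈ 102 mm/day

Column moisture flux per unit crosswind length is F = V × PW.
Inflow: F_in = 11.6 × 57.4 = 665.84 mm·m/s
Outflow: F_out = 9.65 × 27.9 = 269.235 mm·m/s
Steady-state rate R = (F_in − F_out)/L = (665.84 − 269.235) / 337000 m = 1.177e-03 mm/s.
R = 1.177e-03 × 3600 × 24 = 102 mm/day.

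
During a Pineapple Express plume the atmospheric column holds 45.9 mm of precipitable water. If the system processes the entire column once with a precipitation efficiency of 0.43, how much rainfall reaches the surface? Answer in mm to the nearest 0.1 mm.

rainfall ≈ 19.7 mm

Rainfall = ε × PW = 0.43 × 45.9 = 19.7 mm.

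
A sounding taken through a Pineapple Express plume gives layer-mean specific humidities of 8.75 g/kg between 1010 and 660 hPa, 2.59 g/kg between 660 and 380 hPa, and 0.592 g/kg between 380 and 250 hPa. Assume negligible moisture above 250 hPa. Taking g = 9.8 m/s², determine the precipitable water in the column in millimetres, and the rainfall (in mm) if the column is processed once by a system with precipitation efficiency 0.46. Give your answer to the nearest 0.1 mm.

Precipitable water is the column-integrated vapour mass per unit area: PW = (1/g) Σ q̄ Δp, with q in kg/kg and Δp in Pa (1 kg/m² of water = 1 mm).
Layer 1010–660 hPa: Δp = 350 hPa = 35000 Pa, q̄ = 0.00875 kg/kg → 0.00875 × 35000 / 9.8 = 31.25 mm
Layer 660–380 hPa: Δp = 280 hPa = 28000 Pa, q̄ = 0.00259 kg/kg → 0.00259 × 28000 / 9.8 = 7.40 mm
Layer 380–250 hPa: Δp = 130 hPa = 13000 Pa, q̄ = 0.000592 kg/kg → 0.000592 × 13000 / 9.8 = 0.79 mm
PW = 31.25 + 7.40 + 0.79 = 39.44 ≈ 39.4 mm.
Rainfall = ε × PW = 0.46 × 39.4 = 18.1 mm.

PW ≈ 39.4 mm; rainfall ≈ 18.1 mm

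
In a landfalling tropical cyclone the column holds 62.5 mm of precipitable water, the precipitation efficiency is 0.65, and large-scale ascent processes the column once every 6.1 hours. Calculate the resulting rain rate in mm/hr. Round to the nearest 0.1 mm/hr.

R ≈ 6.7 mm/hr

Each overturning extracts ε × PW = 0.65 × 62.5 = 40.625 mm.
Rate = ε·PW / τ = 40.625 / 6.1 h = 6.7 mm/hr.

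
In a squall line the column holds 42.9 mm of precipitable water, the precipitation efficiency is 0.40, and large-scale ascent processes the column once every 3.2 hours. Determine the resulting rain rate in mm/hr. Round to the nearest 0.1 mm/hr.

R ≈ 5.4 mm/hr

Each overturning extracts ε × PW = 0.40 × 42.9 = 17.16 mm.
Rate = ε·PW / τ = 17.16 / 3.2 h = 5.4 mm/hr.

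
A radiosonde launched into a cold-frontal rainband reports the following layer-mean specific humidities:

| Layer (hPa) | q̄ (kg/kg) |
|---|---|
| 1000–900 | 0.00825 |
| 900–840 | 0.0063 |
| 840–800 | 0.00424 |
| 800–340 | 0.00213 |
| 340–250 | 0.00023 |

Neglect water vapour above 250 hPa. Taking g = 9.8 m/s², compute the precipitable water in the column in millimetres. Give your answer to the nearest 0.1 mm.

Precipitable water is the column-integrated vapour mass per unit area: PW = (1/g) Σ q̄ Δp, with q in kg/kg and Δp in Pa (1 kg/m² of water = 1 mm).
Layer 1000–900 hPa: Δp = 100 hPa = 10000 Pa, q̄ = 0.00825 kg/kg → 0.00825 × 10000 / 9.8 = 8.42 mm
Layer 900–840 hPa: Δp = 60 hPa = 6000 Pa, q̄ = 0.0063 kg/kg → 0.0063 × 6000 / 9.8 = 3.86 mm
Layer 840–800 hPa: Δp = 40 hPa = 4000 Pa, q̄ = 0.00424 kg/kg → 0.00424 × 4000 / 9.8 = 1.73 mm
Layer 800–340 hPa: Δp = 460 hPa = 46000 Pa, q̄ = 0.00213 kg/kg → 0.00213 × 46000 / 9.8 = 10.00 mm
Layer 340–250 hPa: Δp = 90 hPa = 9000 Pa, q̄ = 0.00023 kg/kg → 0.00023 × 9000 / 9.8 = 0.21 mm
PW = 8.42 + 3.86 + 1.73 + 10.00 + 0.21 = 24.22 ≈ 24.2 mm.

PW ≈ 24.2 mm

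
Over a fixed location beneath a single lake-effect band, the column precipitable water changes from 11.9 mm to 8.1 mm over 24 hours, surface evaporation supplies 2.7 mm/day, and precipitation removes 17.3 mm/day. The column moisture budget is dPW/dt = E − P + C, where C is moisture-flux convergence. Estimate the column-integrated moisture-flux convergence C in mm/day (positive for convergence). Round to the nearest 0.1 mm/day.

C ≈ 10.8 mm/day

dPW/dt = (8.1 − 11.9) mm / (24/24 day) = -3.800 mm/day.
C = dPW/dt − E + P = (-3.800) − 2.7 + 17.3 = 10.8 mm/day.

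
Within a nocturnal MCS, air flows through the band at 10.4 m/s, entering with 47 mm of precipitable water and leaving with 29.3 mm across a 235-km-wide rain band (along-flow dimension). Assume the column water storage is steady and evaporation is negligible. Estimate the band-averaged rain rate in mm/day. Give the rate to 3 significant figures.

Column moisture flux per unit crosswind length is F = V × PW.
Inflow: F_in = 10.4 × 47 = 488.8 mm·m/s
Outflow: F_out = 10.4 × 29.3 = 304.72 mm·m/s
Steady-state rate R = (F_in − F_out)/L = (488.8 − 304.72) / 235000 m = 7.833e-04 mm/s.
R = 7.833e-04 × 3600 × 24 = 67.7 mm/day.

R ≈ 67.7 mm/day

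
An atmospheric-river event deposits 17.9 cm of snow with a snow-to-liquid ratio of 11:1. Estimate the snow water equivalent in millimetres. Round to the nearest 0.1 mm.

SWE ≈ 16.3 mm

SWE = snow depth / ratio = 17.9 cm / 11 = 1.627 cm = 16.3 mm.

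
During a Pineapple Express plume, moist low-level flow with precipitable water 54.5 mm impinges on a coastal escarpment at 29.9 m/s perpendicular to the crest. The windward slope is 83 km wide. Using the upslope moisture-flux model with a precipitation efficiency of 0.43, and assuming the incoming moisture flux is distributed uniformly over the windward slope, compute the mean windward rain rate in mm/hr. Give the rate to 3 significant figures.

R ≈ 30.4 mm/hr

Incoming column moisture flux per unit ridge length: F = V × PW = 29.9 × 54.5 = 1629.55 mm·m/s.
Spread over the 83 km slope with efficiency ε = 0.43: R = ε·F/W = 0.43 × 1629.55 / 83000 m = 8.442e-03 mm/s.
R = 8.442e-03 × 3600 = 30.4 mm/hr.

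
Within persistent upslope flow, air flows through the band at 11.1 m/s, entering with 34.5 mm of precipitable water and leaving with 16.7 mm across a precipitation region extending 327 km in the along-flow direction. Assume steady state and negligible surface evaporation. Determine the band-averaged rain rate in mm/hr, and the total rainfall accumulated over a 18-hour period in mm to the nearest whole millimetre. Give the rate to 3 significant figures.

R ≈ 2.18 mm/hr; total ≈ 39 mm

Column moisture flux per unit crosswind length is F = V × PW.
Inflow: F_in = 11.1 × 34.5 = 382.95 mm·m/s
Outflow: F_out = 11.1 × 16.7 = 185.37 mm·m/s
Steady-state rate R = (F_in − F_out)/L = (382.95 − 185.37) / 327000 m = 6.042e-04 mm/s.
R = 6.042e-04 × 3600 = 2.18 mm/hr.
Over 18 h: total = 2.18 × 18 = 39.24 ≈ 39 mm.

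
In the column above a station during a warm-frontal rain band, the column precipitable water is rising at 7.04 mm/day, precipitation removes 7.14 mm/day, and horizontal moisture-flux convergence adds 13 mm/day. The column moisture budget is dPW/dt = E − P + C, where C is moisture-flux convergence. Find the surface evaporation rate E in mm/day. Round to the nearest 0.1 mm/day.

dPW/dt = +7.04 mm/day.
E = dPW/dt + P − C = (+7.04) + 7.14 − (13) = 1.2 mm/day.

E ≈ 1.2 mm/day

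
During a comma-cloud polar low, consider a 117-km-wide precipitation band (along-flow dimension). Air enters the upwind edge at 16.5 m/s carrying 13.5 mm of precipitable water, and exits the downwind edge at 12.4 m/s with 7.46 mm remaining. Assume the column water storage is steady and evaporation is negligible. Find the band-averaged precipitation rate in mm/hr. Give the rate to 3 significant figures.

R ≈ 4.01 mm/hr

Column moisture flux per unit crosswind length is F = V × PW.
Inflow: F_in = 16.5 × 13.5 = 222.75 mm·m/s
Outflow: F_out = 12.4 × 7.46 = 92.504 mm·m/s
Steady-state rate R = (F_in − F_out)/L = (222.75 − 92.504) / 117000 m = 1.113e-03 mm/s.
R = 1.113e-03 × 3600 = 4.01 mm/hr.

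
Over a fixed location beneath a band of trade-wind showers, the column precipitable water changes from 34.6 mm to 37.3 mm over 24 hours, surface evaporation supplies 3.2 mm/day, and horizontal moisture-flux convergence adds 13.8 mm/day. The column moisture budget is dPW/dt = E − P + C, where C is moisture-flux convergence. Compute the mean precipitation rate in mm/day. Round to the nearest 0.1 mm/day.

P ≈ 14.3 mm/day

dPW/dt = (37.3 − 34.6) mm / (24/24 day) = +2.700 mm/day.
P = E + C − dPW/dt = 3.2 + (13.8) − (+2.700) = 14.3 mm/day.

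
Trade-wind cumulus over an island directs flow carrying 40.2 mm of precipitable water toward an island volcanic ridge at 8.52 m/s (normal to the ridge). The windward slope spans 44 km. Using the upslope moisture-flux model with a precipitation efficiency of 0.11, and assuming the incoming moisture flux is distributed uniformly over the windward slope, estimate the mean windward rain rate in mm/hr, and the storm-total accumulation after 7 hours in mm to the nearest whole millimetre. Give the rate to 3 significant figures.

R ≈ 3.08 mm/hr; total ≈ 22 mm

Incoming column moisture flux per unit ridge length: F = V × PW = 8.52 × 40.2 = 342.504 mm·m/s.
Spread over the 44 km slope with efficiency ε = 0.11: R = ε·F/W = 0.11 × 342.504 / 44000 m = 8.563e-04 mm/s.
R = 8.563e-04 × 3600 = 3.08 mm/hr.
Over 7 h: total = 3.08 × 7 = 21.56 ≈ 22 mm.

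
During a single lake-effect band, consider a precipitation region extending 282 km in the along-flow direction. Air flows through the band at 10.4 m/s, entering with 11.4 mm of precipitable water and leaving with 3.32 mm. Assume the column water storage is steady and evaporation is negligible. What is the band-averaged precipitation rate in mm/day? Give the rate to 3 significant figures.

R ≈ 25.7 mm/day

Column moisture flux per unit crosswind length is F = V × PW.
Inflow: F_in = 10.4 × 11.4 = 118.56 mm·m/s
Outflow: F_out = 10.4 × 3.32 = 34.528 mm·m/s
Steady-state rate R = (F_in − F_out)/L = (118.56 − 34.528) / 282000 m = 2.980e-04 mm/s.
R = 2.980e-04 × 3600 × 24 = 25.7 mm/day.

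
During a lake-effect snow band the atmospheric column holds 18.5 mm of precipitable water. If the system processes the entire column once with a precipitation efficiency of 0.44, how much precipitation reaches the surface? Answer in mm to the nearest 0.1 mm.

Precipitation = ε × PW = 0.44 × 18.5 = 8.1 mm.

precipitation ≈ 8.1 mm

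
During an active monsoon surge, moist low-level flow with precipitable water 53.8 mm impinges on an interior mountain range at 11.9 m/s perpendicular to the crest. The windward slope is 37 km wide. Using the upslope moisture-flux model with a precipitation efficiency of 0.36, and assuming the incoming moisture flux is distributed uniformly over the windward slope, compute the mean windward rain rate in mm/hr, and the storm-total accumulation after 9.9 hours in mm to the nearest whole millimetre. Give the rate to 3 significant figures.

R ≈ 22.4 mm/hr; total ≈ 222 mm

Incoming column moisture flux per unit ridge length: F = V × PW = 11.9 × 53.8 = 640.22 mm·m/s.
Spread over the 37 km slope with efficiency ε = 0.36: R = ε·F/W = 0.36 × 640.22 / 37000 m = 6.229e-03 mm/s.
R = 6.229e-03 × 3600 = 22.4 mm/hr.
Over 9.9 h: total = 22.4 × 9.9 = 221.76 ≈ 222 mm.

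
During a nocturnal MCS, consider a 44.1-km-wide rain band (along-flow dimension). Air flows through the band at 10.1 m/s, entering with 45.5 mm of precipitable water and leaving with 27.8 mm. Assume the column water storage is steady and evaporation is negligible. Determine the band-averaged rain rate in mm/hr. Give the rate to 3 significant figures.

R ≈ 14.6 mm/hr

Column moisture flux per unit crosswind length is F = V × PW.
Inflow: F_in = 10.1 × 45.5 = 459.55 mm·m/s
Outflow: F_out = 10.1 × 27.8 = 280.78 mm·m/s
Steady-state rate R = (F_in − F_out)/L = (459.55 − 280.78) / 44100 m = 4.054e-03 mm/s.
R = 4.054e-03 × 3600 = 14.6 mm/hr.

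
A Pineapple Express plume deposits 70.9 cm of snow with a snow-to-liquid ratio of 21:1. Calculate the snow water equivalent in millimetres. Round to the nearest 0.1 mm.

SWE = snow depth / ratio = 70.9 cm / 21 = 3.376 cm = 33.8 mm.

SWE ≈ 33.8 mm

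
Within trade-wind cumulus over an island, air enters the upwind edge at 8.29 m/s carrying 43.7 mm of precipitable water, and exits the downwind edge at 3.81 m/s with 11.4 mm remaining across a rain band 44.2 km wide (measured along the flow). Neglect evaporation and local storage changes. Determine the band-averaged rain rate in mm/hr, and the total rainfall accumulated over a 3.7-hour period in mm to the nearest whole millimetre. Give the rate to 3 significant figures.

R ≈ 26.0 mm/hr; total ≈ 96 mm

Column moisture flux per unit crosswind length is F = V × PW.
Inflow: F_in = 8.29 × 43.7 = 362.273 mm·m/s
Outflow: F_out = 3.81 × 11.4 = 43.434 mm·m/s
Steady-state rate R = (F_in − F_out)/L = (362.273 − 43.434) / 44200 m = 7.214e-03 mm/s.
R = 7.214e-03 × 3600 = 26.0 mm/hr.
Over 3.7 h: total = 26.0 × 3.7 = 96.2 ≈ 96 mm.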